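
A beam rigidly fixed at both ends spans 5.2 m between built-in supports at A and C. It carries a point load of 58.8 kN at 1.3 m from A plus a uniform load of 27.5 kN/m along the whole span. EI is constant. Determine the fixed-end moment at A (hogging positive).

M_A = 105 kN·m

Take the two fixed-end moments M_A, M_C as redundants; the released structure is the simple span AC.
On the primary (simply-supported) span, the end slopes from the loading are:
  at A: point load 58.8 at a = 1.3: Pab(L + b)/(6LEI) = 86.95/EI
  at C: point load 58.8 at a = 1.3: Pab(L + a)/(6LEI) = 62.11/EI
  at A: UDL 27.5: wL³/(24EI) = 161.1/EI
  at C: UDL 27.5: wL³/(24EI) = 161.1/EI
  θ_A0 = 248.1/EI,  θ_C0 = 223.2/EI
Flexibility coefficients: a unit moment at one end gives L/(3EI) there and L/(6EI) at the far end, so f₁₁ = f₂₂ = 1.733/EI and f₁₂ = f₂₁ = 0.8667/EI.
Compatibility — zero rotation at each built-in end:
  1.733 M_A + 0.8667 M_C = 248.1
  0.8667 M_A + 1.733 M_C = 223.2
Solving the pair gives M_A = 105 kN·m and M_C = 76.3 kN·m (hogging).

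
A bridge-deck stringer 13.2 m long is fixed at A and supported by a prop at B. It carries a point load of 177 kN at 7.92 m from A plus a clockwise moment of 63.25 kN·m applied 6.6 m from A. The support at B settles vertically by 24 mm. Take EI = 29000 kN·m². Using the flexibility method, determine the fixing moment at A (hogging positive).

M_A = 396.6 kN·m

Take the reaction at B as the redundant and release it; the primary structure is a cantilever fixed at A.
Deflection at B on the released cantilever, summing each load's contribution:
  point load 177 at a = 7.92: Pa²(3L − a)/(6EI) = 58622/EI
  clockwise couple 63.25 at a = 6.6: M₀a(2L − a)/(2EI) = 4133/EI
  δ_0 = 62754/EI
Tip deflection under a unit load at B: L³/(3EI) = 766.7/EI.
With EI = 29000 kN·m²: δ_0 = 2.1639 m and δ_{BB} = 0.026436 m/kN.
Compatibility — the beam at B must follow the support down by 0.024 m: δ_0 − R_B·δ_{BB} = 0.024, so R_B = (2.1639 − 0.024)/0.026436 = 80.95 kN.
Moment equilibrium about A: M_A = Σ(load moments about A) − R_B·L = 1465 − 80.95×13.2 = 396.6 kN·m.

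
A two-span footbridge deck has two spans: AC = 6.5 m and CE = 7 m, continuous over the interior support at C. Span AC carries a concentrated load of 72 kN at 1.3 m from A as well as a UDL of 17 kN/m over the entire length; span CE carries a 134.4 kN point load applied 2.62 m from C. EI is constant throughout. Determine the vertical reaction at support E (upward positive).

Take M_C as the redundant. Released structure: two simple spans AC and CE with a hinge at C.
End slopes at the hinge C, treating each span as simply supported:
  span AC: point load 72 at a = 1.3: Pab(L + a)/(6LEI) = 97.34/EI
  span AC: UDL 17: wL³/(24EI) = 194.5/EI
  span CE: point load 134.4 at a = 2.62: Pab(L + b)/(6LEI) = 417.9/EI
  relative rotation θ_0 = (291.9 + 417.9)/EI = 709.8/EI
A unit hogging moment at C produces rotation L₁/(3EI) + L₂/(3EI) = 4.5/EI.
Slope continuity at C: θ_0 = M_C·4.5/EI, so M_C = 709.8/4.5 = 157.7 kN·m (hogging).
Span CE, ΣM about E: R_C^{CE}·7 = 588.7 + 157.7, so R_C^{CE} = 106.6 kN and R_E = 134.4 − 106.6 = 27.77 kN.

R_E = 27.77 kN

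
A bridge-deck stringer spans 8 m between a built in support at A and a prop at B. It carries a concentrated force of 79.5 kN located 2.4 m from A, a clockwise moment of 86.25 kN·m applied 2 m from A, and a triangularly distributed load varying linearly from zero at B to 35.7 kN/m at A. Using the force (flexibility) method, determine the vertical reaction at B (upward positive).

Choose R_B as the redundant. The primary structure is the cantilever fixed at A.
Free-end deflection of the primary structure under the applied loading (downward +):
  point load 79.5 at a = 2.4: Pa²(3L − a)/(6EI) = 1649/EI
  clockwise couple 86.25 at a = 2: M₀a(2L − a)/(2EI) = 1208/EI
  triangular load, peak 35.7 at the fixed end: w₀L⁴/(30EI) = 4874/EI
  δ_0 = 7730/EI
Tip deflection under a unit load at B: L³/(3EI) = 170.7/EI.
Compatibility at B: δ_0 − R_B·δ_{BB} = 0, so R_B = 7730/170.7 = 45.29 kN.

R_B = 45.29 kN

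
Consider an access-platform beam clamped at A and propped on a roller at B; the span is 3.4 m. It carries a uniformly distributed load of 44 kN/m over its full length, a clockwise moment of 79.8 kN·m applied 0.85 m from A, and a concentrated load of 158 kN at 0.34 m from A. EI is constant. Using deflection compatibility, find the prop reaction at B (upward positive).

R_B = 73.79 kN

Release the roller at B. Primary structure: cantilever fixed at A.
Deflection at B on the released cantilever, summing each load's contribution:
  UDL 44: wL⁴/(8EI) = 735/EI
  clockwise couple 79.8 at a = 0.85: M₀a(2L − a)/(2EI) = 201.8/EI
  point load 158 at a = 0.34: Pa²(3L − a)/(6EI) = 30.02/EI
  δ_0 = 966.8/EI
Flexibility coefficient — unit upward force at B: δ_{BB} = L³/(3EI) = 13.1/EI.
The prop prevents deflection at B: R_B = δ_0/δ_{BB} = 966.8/13.1 = 73.79 kN.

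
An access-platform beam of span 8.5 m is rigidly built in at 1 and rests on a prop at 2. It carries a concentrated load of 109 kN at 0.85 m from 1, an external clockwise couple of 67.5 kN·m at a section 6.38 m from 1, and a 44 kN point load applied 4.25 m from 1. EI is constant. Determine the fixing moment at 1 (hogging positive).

M_1 = 121.9 kN·m

Release the roller at 2. Primary structure: cantilever fixed at 1.
Free-end deflection of the primary structure under the applied loading (downward +):
  point load 109 at a = 0.85: Pa²(3L − a)/(6EI) = 323.5/EI
  clockwise couple 67.5 at a = 6.38: M₀a(2L − a)/(2EI) = 2287/EI
  point load 44 at a = 4.25: Pa²(3L − a)/(6EI) = 2815/EI
  δ_0 = 5425/EI
Tip deflection under a unit load at 2: L³/(3EI) = 204.7/EI.
Compatibility at 2: δ_0 − R_2·δ_{22} = 0, so R_2 = 5425/204.7 = 26.5 kN.
Moment equilibrium about 1: M_1 = Σ(load moments about 1) − R_2·L = 347.1 − 26.5×8.5 = 121.9 kN·m.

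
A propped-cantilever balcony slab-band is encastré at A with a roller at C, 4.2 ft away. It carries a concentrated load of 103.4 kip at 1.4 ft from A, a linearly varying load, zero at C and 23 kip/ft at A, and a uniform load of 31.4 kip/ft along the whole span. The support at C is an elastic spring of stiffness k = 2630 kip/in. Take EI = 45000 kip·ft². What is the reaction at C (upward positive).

R_C = 70.37 kip

Release the roller at C. Primary structure: cantilever fixed at A.
Free-end deflection of the primary structure under the applied loading (downward +):
  point load 103.4 at a = 1.4: Pa²(3L − a)/(6EI) = 378.3/EI
  triangular load, peak 23 at the fixed end: w₀L⁴/(30EI) = 238.6/EI
  UDL 31.4: wL⁴/(8EI) = 1221/EI
  δ_0 = 1838/EI
Flexibility coefficient — unit upward force at C: δ_{CC} = L³/(3EI) = 24.7/EI.
With EI = 45000 kip·ft²: δ_0 = 0.040849 ft and δ_{CC} = 0.000549 ft/kip.
Compatibility — the spring shortens by R_C/k under the reaction it provides: δ_0 − R_C·δ_{CC} = R_C/k. With 1/k = 1/(2630×12) ft/kip = 0.000032 ft/kip, R_C = δ_0 / (δ_{CC} + 1/k) = 0.040849 / (0.000549 + 0.000032) = 70.37 kip.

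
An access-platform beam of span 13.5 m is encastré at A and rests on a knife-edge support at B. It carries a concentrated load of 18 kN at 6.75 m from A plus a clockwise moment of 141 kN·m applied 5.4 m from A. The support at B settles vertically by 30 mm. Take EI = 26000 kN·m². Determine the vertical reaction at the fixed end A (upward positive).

R_A = 3.299 kN

Release the roller at B. Primary structure: cantilever fixed at A.
Free-end deflection of the primary structure under the applied loading (downward +):
  point load 18 at a = 6.75: Pa²(3L − a)/(6EI) = 4613/EI
  clockwise couple 141 at a = 5.4: M₀a(2L − a)/(2EI) = 8223/EI
  δ_0 = 12836/EI
Flexibility coefficient — unit upward force at B: δ_{BB} = L³/(3EI) = 820.1/EI.
With EI = 26000 kN·m²: δ_0 = 0.4937 m and δ_{BB} = 0.031543 m/kN.
Compatibility — the beam at B must follow the support down by 0.03 m: δ_0 − R_B·δ_{BB} = 0.03, so R_B = (0.4937 − 0.03)/0.031543 = 14.7 kN.
Vertical equilibrium: R_A = ΣP − R_B = 18 − 14.7 = 3.299 kN.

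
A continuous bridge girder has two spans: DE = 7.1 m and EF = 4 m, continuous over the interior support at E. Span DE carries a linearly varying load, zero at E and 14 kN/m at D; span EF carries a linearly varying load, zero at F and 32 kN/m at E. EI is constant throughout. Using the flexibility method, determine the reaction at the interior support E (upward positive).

Insert a hinge at E; M_E is the redundant, and each span becomes simply supported.
Rotations at E on the released spans (each span's end-slope, ×1/EI):
  span DE: triangular load, peak 14: 7w₀L³/(360EI) = 97.43/EI
  span EF: triangular load, peak 32: w₀L³/(45EI) = 45.51/EI
  relative rotation θ_0 = (97.43 + 45.51)/EI = 142.9/EI
A unit hogging moment at E produces rotation L₁/(3EI) + L₂/(3EI) = 3.7/EI.
Slope continuity at E: θ_0 = M_E·3.7/EI, so M_E = 142.9/3.7 = 38.63 kN·m (hogging).
Span DE, ΣM about D with M_E applied at E: R_E^{DE}·7.1 = 117.6 + 38.63, so R_E^{DE} = 22.01 kN and R_D = 49.7 − 22.01 = 27.69 kN.
Span EF, ΣM about F: R_E^{EF}·4 = 170.7 + 38.63, so R_E^{EF} = 52.32 kN and R_F = 64 − 52.32 = 11.68 kN.
R_E = 22.01 + 52.32 = 74.33 kN.

R_E = 74.33 kN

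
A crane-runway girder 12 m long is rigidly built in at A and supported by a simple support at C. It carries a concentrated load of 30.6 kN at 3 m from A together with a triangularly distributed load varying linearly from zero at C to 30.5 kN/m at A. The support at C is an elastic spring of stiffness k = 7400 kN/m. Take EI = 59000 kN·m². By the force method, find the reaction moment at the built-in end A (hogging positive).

M_A = 359.5 kN·m

Remove the prop at C; the released (primary) structure is a cantilever built in at A.
Downward deflection at the released point C due to the loads:
  point load 30.6 at a = 3: Pa²(3L − a)/(6EI) = 1515/EI
  triangular load, peak 30.5 at the fixed end: w₀L⁴/(30EI) = 21082/EI
  δ_0 = 22596/EI
Flexibility coefficient — unit upward force at C: δ_{CC} = L³/(3EI) = 576/EI.
With EI = 59000 kN·m²: δ_0 = 0.38299 m and δ_{CC} = 0.009763 m/kN.
Compatibility — the spring shortens by R_C/k under the reaction it provides: δ_0 − R_C·δ_{CC} = R_C/k. With 1/k = 0.000135 m/kN, R_C = δ_0 / (δ_{CC} + 1/k) = 0.38299 / (0.009763 + 0.000135) = 38.69 kN.
Moment equilibrium about A: M_A = Σ(load moments about A) − R_C·L = 823.8 − 38.69×12 = 359.5 kN·m.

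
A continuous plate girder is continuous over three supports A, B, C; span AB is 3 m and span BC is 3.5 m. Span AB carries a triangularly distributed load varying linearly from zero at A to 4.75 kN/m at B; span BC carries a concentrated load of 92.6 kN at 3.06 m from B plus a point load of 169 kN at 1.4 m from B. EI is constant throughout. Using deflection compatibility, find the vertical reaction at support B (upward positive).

R_B = 163.1 kN

Insert a hinge at B; M_B is the redundant, and each span becomes simply supported.
End slopes at the hinge B, treating each span as simply supported:
  span AB: triangular load, peak 4.75: w₀L³/(45EI) = 2.85/EI
  span BC: point load 92.6 at a = 3.06: Pab(L + b)/(6LEI) = 23.39/EI
  span BC: point load 169 at a = 1.4: Pab(L + b)/(6LEI) = 132.5/EI
  relative rotation θ_0 = (2.85 + 155.9)/EI = 158.7/EI
A unit hogging moment at B produces rotation L₁/(3EI) + L₂/(3EI) = 2.167/EI.
Slope continuity at B: θ_0 = M_B·2.167/EI, so M_B = 158.7/2.167 = 73.26 kN·m (hogging).
Span AB, ΣM about A with M_B applied at B: R_B^{AB}·3 = 14.25 + 73.26, so R_B^{AB} = 29.17 kN and R_A = 7.125 − 29.17 = -22.05 kN.
Span BC, ΣM about C: R_B^{BC}·3.5 = 395.6 + 73.26, so R_B^{BC} = 134 kN and R_C = 261.6 − 134 = 127.6 kN.
R_B = 29.17 + 134 = 163.1 kN.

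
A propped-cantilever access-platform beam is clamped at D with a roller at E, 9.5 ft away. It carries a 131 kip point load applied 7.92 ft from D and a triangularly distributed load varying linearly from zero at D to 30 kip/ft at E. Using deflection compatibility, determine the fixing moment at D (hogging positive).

Release the roller at E. Primary structure: cantilever fixed at D.
Primary-structure tip deflection at E by superposition:
  point load 131 at a = 7.92: Pa²(3L − a)/(6EI) = 28185/EI
  triangular load, peak 30 at the free end: 11w₀L⁴/(120EI) = 22399/EI
  δ_0 = 50584/EI
Flexibility coefficient — unit upward force at E: δ_{EE} = L³/(3EI) = 285.8/EI.
Compatibility at E: δ_0 − R_E·δ_{EE} = 0, so R_E = 50584/285.8 = 177 kip.
Moment equilibrium about D: M_D = Σ(load moments about D) − R_E·L = 1940 − 177×9.5 = 258.6 kip·ft.

M_D = 258.6 kip·ft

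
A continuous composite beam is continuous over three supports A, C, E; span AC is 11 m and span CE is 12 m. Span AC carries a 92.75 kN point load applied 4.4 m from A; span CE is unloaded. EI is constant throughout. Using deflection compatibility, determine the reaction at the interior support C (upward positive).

R_C = 51.38 kN

Insert a hinge at C; M_C is the redundant, and each span becomes simply supported.
Discontinuity in slope at C on the released structure — sum the simple-span end rotations:
  span AC: point load 92.75 at a = 4.4: Pab(L + a)/(6LEI) = 628.5/EI
  relative rotation θ_0 = (628.5 + 0)/EI = 628.5/EI
A unit hogging moment at C produces rotation L₁/(3EI) + L₂/(3EI) = 7.667/EI.
Slope continuity at C: θ_0 = M_C·7.667/EI, so M_C = 628.5/7.667 = 81.97 kN·m (hogging).
Span AC, ΣM about A with M_C applied at C: R_C^{AC}·11 = 408.1 + 81.97, so R_C^{AC} = 44.55 kN and R_A = 92.75 − 44.55 = 48.2 kN.
Span CE, ΣM about E: R_C^{CE}·12 = 0 + 81.97, so R_C^{CE} = 6.831 kN and R_E = 0 − 6.831 = -6.831 kN.
R_C = 44.55 + 6.831 = 51.38 kN.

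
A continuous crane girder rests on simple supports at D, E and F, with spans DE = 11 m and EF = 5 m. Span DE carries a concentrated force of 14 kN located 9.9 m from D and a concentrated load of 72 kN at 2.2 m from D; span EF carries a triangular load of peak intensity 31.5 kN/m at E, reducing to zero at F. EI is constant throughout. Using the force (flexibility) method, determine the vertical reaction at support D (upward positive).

R_D = 51.93 kN

Release continuity at E by inserting a hinge; the redundant is the internal moment M_E. The primary structure is two simply-supported spans DE and EF.
End slopes at the hinge E, treating each span as simply supported:
  span DE: point load 14 at a = 9.9: Pab(L + a)/(6LEI) = 48.28/EI
  span DE: point load 72 at a = 2.2: Pab(L + a)/(6LEI) = 278.8/EI
  span EF: triangular load, peak 31.5: w₀L³/(45EI) = 87.5/EI
  relative rotation θ_0 = (327.1 + 87.5)/EI = 414.6/EI
A unit hogging moment at E produces rotation L₁/(3EI) + L₂/(3EI) = 5.333/EI.
Slope continuity at E: θ_0 = M_E·5.333/EI, so M_E = 414.6/5.333 = 77.73 kN·m (hogging).
Span DE, ΣM about D with M_E applied at E: R_E^{DE}·11 = 297 + 77.73, so R_E^{DE} = 34.07 kN and R_D = 86 − 34.07 = 51.93 kN.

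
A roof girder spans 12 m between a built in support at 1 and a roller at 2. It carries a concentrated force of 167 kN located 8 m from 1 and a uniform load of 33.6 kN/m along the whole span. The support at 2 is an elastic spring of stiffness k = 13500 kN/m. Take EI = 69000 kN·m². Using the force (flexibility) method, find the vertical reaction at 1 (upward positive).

R_1 = 334.5 kN

Remove the prop at 2; the released (primary) structure is a cantilever built in at 1.
Downward deflection at the released point 2 due to the loads:
  point load 167 at a = 8: Pa²(3L − a)/(6EI) = 49877/EI
  UDL 33.6: wL⁴/(8EI) = 87091/EI
  δ_0 = 136969/EI
Flexibility coefficient — unit upward force at 2: δ_{22} = L³/(3EI) = 576/EI.
With EI = 69000 kN·m²: δ_0 = 1.9851 m and δ_{22} = 0.008348 m/kN.
Compatibility — the spring shortens by R_2/k under the reaction it provides: δ_0 − R_2·δ_{22} = R_2/k. With 1/k = 0.000074 m/kN, R_2 = δ_0 / (δ_{22} + 1/k) = 1.9851 / (0.008348 + 0.000074) = 235.7 kN.
Vertical equilibrium: R_1 = ΣP − R_2 = 570.2 − 235.7 = 334.5 kN.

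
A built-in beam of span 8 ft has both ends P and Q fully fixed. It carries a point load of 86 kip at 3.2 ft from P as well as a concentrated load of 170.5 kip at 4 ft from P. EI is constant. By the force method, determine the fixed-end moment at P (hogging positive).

M_P = 269.6 kip·ft

Take the two fixed-end moments M_P, M_Q as redundants; the released structure is the simple span PQ.
Simple-span end rotations at P and Q under the given loads:
  at P: point load 86 at a = 3.2: Pab(L + b)/(6LEI) = 352.3/EI
  at Q: point load 86 at a = 3.2: Pab(L + a)/(6LEI) = 308.2/EI
  at P: point load 170.5 at a = 4: Pab(L + b)/(6LEI) = 682/EI
  at Q: point load 170.5 at a = 4: Pab(L + a)/(6LEI) = 682/EI
  θ_P0 = 1034/EI,  θ_Q0 = 990.2/EI
Flexibility coefficients: a unit moment at one end gives L/(3EI) there and L/(6EI) at the far end, so f₁₁ = f₂₂ = 2.667/EI and f₁₂ = f₂₁ = 1.333/EI.
Compatibility — zero rotation at each built-in end:
  2.667 M_P + 1.333 M_Q = 1034
  1.333 M_P + 2.667 M_Q = 990.2
Solving the pair gives M_P = 269.6 kip·ft and M_Q = 236.5 kip·ft (hogging).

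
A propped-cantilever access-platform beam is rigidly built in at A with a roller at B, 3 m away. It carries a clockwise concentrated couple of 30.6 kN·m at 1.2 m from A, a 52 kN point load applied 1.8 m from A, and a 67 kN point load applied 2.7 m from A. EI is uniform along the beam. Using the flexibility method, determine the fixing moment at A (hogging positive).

Release the roller at B. Primary structure: cantilever fixed at A.
Downward deflection at the released point B due to the loads:
  clockwise couple 30.6 at a = 1.2: M₀a(2L − a)/(2EI) = 88.13/EI
  point load 52 at a = 1.8: Pa²(3L − a)/(6EI) = 202.2/EI
  point load 67 at a = 2.7: Pa²(3L − a)/(6EI) = 512.9/EI
  δ_0 = 803.2/EI
Flexibility coefficient — unit upward force at B: δ_{BB} = L³/(3EI) = 9/EI.
The prop prevents deflection at B: R_B = δ_0/δ_{BB} = 803.2/9 = 89.24 kN.
Moment equilibrium about A: M_A = Σ(load moments about A) − R_B·L = 305.1 − 89.24×3 = 37.38 kN·m.

M_A = 37.38 kN·m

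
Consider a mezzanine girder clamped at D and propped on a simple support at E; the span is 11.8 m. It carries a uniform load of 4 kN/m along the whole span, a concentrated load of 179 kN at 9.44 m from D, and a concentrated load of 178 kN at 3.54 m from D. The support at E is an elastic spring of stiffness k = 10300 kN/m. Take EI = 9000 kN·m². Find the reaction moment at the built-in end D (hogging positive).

Take the reaction at E as the redundant and release it; the primary structure is a cantilever fixed at D.
Primary-structure tip deflection at E by superposition:
  UDL 4: wL⁴/(8EI) = 9694/EI
  point load 179 at a = 9.44: Pa²(3L − a)/(6EI) = 69016/EI
  point load 178 at a = 3.54: Pa²(3L − a)/(6EI) = 11845/EI
  δ_0 = 90555/EI
Tip deflection under a unit load at E: L³/(3EI) = 547.7/EI.
With EI = 9000 kN·m²: δ_0 = 10.062 m and δ_{EE} = 0.060853 m/kN.
Compatibility — the spring shortens by R_E/k under the reaction it provides: δ_0 − R_E·δ_{EE} = R_E/k. With 1/k = 0.000097 m/kN, R_E = δ_0 / (δ_{EE} + 1/k) = 10.062 / (0.060853 + 0.000097) = 165.1 kN.
Moment equilibrium about D: M_D = Σ(load moments about D) − R_E·L = 2598 − 165.1×11.8 = 650.4 kN·m.

M_D = 650.4 kN·m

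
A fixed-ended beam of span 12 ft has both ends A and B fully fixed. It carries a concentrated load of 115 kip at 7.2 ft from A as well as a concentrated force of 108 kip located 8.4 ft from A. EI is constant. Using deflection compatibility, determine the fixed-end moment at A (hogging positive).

Take the two fixed-end moments M_A, M_B as redundants; the released structure is the simple span AB.
On the primary (simply-supported) span, the end slopes from the loading are:
  at A: point load 115 at a = 7.2: Pab(L + b)/(6LEI) = 927.4/EI
  at B: point load 115 at a = 7.2: Pab(L + a)/(6LEI) = 1060/EI
  at A: point load 108 at a = 8.4: Pab(L + b)/(6LEI) = 707.6/EI
  at B: point load 108 at a = 8.4: Pab(L + a)/(6LEI) = 925.3/EI
  θ_A0 = 1635/EI,  θ_B0 = 1985/EI
Flexibility coefficients: a unit moment at one end gives L/(3EI) there and L/(6EI) at the far end, so f₁₁ = f₂₂ = 4/EI and f₁₂ = f₂₁ = 2/EI.
Compatibility — zero rotation at each built-in end:
  4 M_A + 2 M_B = 1635
  2 M_A + 4 M_B = 1985
Solving the pair gives M_A = 214.1 kip·ft and M_B = 389.2 kip·ft (hogging).

M_A = 214.1 kip·ft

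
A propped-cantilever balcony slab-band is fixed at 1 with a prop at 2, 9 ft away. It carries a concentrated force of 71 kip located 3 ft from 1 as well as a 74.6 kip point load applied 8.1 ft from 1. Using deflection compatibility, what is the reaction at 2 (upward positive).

Remove the prop at 2; the released (primary) structure is a cantilever built in at 1.
Primary-structure tip deflection at 2 by superposition:
  point load 71 at a = 3: Pa²(3L − a)/(6EI) = 2556/EI
  point load 74.6 at a = 8.1: Pa²(3L − a)/(6EI) = 15418/EI
  δ_0 = 17974/EI
Flexibility coefficient — unit upward force at 2: δ_{22} = L³/(3EI) = 243/EI.
The prop prevents deflection at 2: R_2 = δ_0/δ_{22} = 17974/243 = 73.97 kip.

R_2 = 73.97 kip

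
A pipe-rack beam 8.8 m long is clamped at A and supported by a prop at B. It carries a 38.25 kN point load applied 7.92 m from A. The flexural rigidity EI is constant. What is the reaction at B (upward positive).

R_B = 32.53 kN

Remove the prop at B; the released (primary) structure is a cantilever built in at A.
Deflection at B on the released cantilever, summing each load's contribution:
  point load 38.25 at a = 7.92: Pa²(3L − a)/(6EI) = 7390/EI
Flexibility coefficient — unit upward force at B: δ_{BB} = L³/(3EI) = 227.2/EI.
Compatibility at B: δ_0 − R_B·δ_{BB} = 0, so R_B = 7390/227.2 = 32.53 kN.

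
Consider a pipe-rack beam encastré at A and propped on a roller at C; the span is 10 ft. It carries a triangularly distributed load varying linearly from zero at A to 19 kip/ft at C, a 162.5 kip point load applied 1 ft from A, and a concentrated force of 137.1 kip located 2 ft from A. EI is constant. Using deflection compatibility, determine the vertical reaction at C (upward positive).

R_C = 62.28 kip

Choose R_C as the redundant. The primary structure is the cantilever fixed at A.
Primary-structure tip deflection at C by superposition:
  triangular load, peak 19 at the free end: 11w₀L⁴/(120EI) = 17417/EI
  point load 162.5 at a = 1: Pa²(3L − a)/(6EI) = 785.4/EI
  point load 137.1 at a = 2: Pa²(3L − a)/(6EI) = 2559/EI
  δ_0 = 20761/EI
Tip deflection under a unit load at C: L³/(3EI) = 333.3/EI.
The prop prevents deflection at C: R_C = δ_0/δ_{CC} = 20761/333.3 = 62.28 kip.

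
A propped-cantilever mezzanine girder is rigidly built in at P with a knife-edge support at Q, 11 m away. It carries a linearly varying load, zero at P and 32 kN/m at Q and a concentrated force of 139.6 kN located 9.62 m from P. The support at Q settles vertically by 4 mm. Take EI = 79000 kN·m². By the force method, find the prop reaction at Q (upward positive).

Take the reaction at Q as the redundant and release it; the primary structure is a cantilever fixed at P.
Free-end deflection of the primary structure under the applied loading (downward +):
  triangular load, peak 32 at the free end: 11w₀L⁴/(120EI) = 42947/EI
  point load 139.6 at a = 9.62: Pa²(3L − a)/(6EI) = 50342/EI
  δ_0 = 93289/EI
Tip deflection under a unit load at Q: L³/(3EI) = 443.7/EI.
With EI = 79000 kN·m²: δ_0 = 1.1809 m and δ_{QQ} = 0.005616 m/kN.
Compatibility — the beam at Q must follow the support down by 0.004 m: δ_0 − R_Q·δ_{QQ} = 0.004, so R_Q = (1.1809 − 0.004)/0.005616 = 209.6 kN.

R_Q = 209.6 kN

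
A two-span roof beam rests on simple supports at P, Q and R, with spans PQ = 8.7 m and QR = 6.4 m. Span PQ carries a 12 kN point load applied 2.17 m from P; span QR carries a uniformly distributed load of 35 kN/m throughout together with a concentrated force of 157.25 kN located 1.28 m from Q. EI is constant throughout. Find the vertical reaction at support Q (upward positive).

Release continuity at Q by inserting a hinge; the redundant is the internal moment M_Q. The primary structure is two simply-supported spans PQ and QR.
Discontinuity in slope at Q on the released structure — sum the simple-span end rotations:
  span PQ: point load 12 at a = 2.17: Pab(L + a)/(6LEI) = 35.41/EI
  span QR: UDL 35: wL³/(24EI) = 382.3/EI
  span QR: point load 157.25 at a = 1.28: Pab(L + b)/(6LEI) = 309.2/EI
  relative rotation θ_0 = (35.41 + 691.5)/EI = 726.9/EI
A unit hogging moment at Q produces rotation L₁/(3EI) + L₂/(3EI) = 5.033/EI.
Compatibility: M_Q·(L₁+L₂)/(3EI) = θ_0, giving M_Q = 144.4 kN·m (hogging).
Span PQ, ΣM about P with M_Q applied at Q: R_Q^{PQ}·8.7 = 26.04 + 144.4, so R_Q^{PQ} = 19.59 kN and R_P = 12 − 19.59 = -7.592 kN.
Span QR, ΣM about R: R_Q^{QR}·6.4 = 1522 + 144.4, so R_Q^{QR} = 260.4 kN and R_R = 381.2 − 260.4 = 120.9 kN.
R_Q = 19.59 + 260.4 = 280 kN.

R_Q = 280 kN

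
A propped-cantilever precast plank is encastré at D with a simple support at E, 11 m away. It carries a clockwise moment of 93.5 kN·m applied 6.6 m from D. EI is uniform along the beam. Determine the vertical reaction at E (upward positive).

Release the roller at E. Primary structure: cantilever fixed at D.
Downward deflection at the released point E due to the loads:
  clockwise couple 93.5 at a = 6.6: M₀a(2L − a)/(2EI) = 4752/EI
Tip deflection under a unit load at E: L³/(3EI) = 443.7/EI.
Compatibility at E: δ_0 − R_E·δ_{EE} = 0, so R_E = 4752/443.7 = 10.71 kN.

R_E = 10.71 kN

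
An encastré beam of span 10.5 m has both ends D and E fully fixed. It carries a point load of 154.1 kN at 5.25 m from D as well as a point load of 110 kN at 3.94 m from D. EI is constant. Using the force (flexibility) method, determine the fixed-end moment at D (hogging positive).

M_D = 371.4 kN·m

Take the two fixed-end moments M_D, M_E as redundants; the released structure is the simple span DE.
On the primary (simply-supported) span, the end slopes from the loading are:
  at D: point load 154.1 at a = 5.25: Pab(L + b)/(6LEI) = 1062/EI
  at E: point load 154.1 at a = 5.25: Pab(L + a)/(6LEI) = 1062/EI
  at D: point load 110 at a = 3.94: Pab(L + b)/(6LEI) = 769.9/EI
  at E: point load 110 at a = 3.94: Pab(L + a)/(6LEI) = 651.7/EI
  θ_D0 = 1832/EI,  θ_E0 = 1714/EI
Flexibility coefficients: a unit moment at one end gives L/(3EI) there and L/(6EI) at the far end, so f₁₁ = f₂₂ = 3.5/EI and f₁₂ = f₂₁ = 1.75/EI.
Compatibility — zero rotation at each built-in end:
  3.5 M_D + 1.75 M_E = 1832
  1.75 M_D + 3.5 M_E = 1714
Solving the pair gives M_D = 371.4 kN·m and M_E = 303.9 kN·m (hogging).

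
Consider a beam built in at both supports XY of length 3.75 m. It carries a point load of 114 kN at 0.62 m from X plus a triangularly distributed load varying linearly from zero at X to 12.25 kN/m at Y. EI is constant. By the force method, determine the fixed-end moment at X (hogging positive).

M_X = 54.98 kN·m

Take the two fixed-end moments M_X, M_Y as redundants; the released structure is the simple span XY.
End rotations of the released simple span under the applied load (×1/EI):
  at X: point load 114 at a = 0.62: Pab(L + b)/(6LEI) = 67.65/EI
  at Y: point load 114 at a = 0.62: Pab(L + a)/(6LEI) = 42.97/EI
  at X: triangular load, peak 12.25: 7w₀L³/(360EI) = 12.56/EI
  at Y: triangular load, peak 12.25: w₀L³/(45EI) = 14.36/EI
  θ_X0 = 80.21/EI,  θ_Y0 = 57.32/EI
Flexibility coefficients: a unit moment at one end gives L/(3EI) there and L/(6EI) at the far end, so f₁₁ = f₂₂ = 1.25/EI and f₁₂ = f₂₁ = 0.625/EI.
Compatibility — zero rotation at each built-in end:
  1.25 M_X + 0.625 M_Y = 80.21
  0.625 M_X + 1.25 M_Y = 57.32
Solving the pair gives M_X = 54.98 kN·m and M_Y = 18.37 kN·m (hogging).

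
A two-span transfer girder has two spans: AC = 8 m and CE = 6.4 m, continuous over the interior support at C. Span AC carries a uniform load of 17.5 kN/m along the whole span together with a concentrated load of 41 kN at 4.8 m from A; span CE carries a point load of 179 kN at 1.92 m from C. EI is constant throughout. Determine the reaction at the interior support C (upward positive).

Take M_C as the redundant. Released structure: two simple spans AC and CE with a hinge at C.
Rotations at C on the released spans (each span's end-slope, ×1/EI):
  span AC: UDL 17.5: wL³/(24EI) = 373.3/EI
  span AC: point load 41 at a = 4.8: Pab(L + a)/(6LEI) = 167.9/EI
  span CE: point load 179 at a = 1.92: Pab(L + b)/(6LEI) = 436.2/EI
  relative rotation θ_0 = (541.3 + 436.2)/EI = 977.5/EI
A unit hogging moment at C produces rotation L₁/(3EI) + L₂/(3EI) = 4.8/EI.
Compatibility: M_C·(L₁+L₂)/(3EI) = θ_0, giving M_C = 203.6 kN·m (hogging).
Span AC, ΣM about A with M_C applied at C: R_C^{AC}·8 = 756.8 + 203.6, so R_C^{AC} = 120.1 kN and R_A = 181 − 120.1 = 60.94 kN.
Span CE, ΣM about E: R_C^{CE}·6.4 = 801.9 + 203.6, so R_C^{CE} = 157.1 kN and R_E = 179 − 157.1 = 21.88 kN.
R_C = 120.1 + 157.1 = 277.2 kN.

R_C = 277.2 kN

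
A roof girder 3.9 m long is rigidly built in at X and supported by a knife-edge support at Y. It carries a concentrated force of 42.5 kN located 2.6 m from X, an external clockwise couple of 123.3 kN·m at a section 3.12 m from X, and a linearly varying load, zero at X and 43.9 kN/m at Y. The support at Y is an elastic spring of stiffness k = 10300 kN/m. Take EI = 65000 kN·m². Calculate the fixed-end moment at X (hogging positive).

M_X = 117.4 kN·m

Choose R_Y as the redundant. The primary structure is the cantilever fixed at X.
Free-end deflection of the primary structure under the applied loading (downward +):
  point load 42.5 at a = 2.6: Pa²(3L − a)/(6EI) = 435.7/EI
  clockwise couple 123.3 at a = 3.12: M₀a(2L − a)/(2EI) = 900.2/EI
  triangular load, peak 43.9 at the free end: 11w₀L⁴/(120EI) = 931/EI
  δ_0 = 2267/EI
Tip deflection under a unit load at Y: L³/(3EI) = 19.77/EI.
With EI = 65000 kN·m²: δ_0 = 0.034875 m and δ_{YY} = 0.000304 m/kN.
Compatibility — the spring shortens by R_Y/k under the reaction it provides: δ_0 − R_Y·δ_{YY} = R_Y/k. With 1/k = 0.000097 m/kN, R_Y = δ_0 / (δ_{YY} + 1/k) = 0.034875 / (0.000304 + 0.000097) = 86.91 kN.
Moment equilibrium about X: M_X = Σ(load moments about X) − R_Y·L = 456.4 − 86.91×3.9 = 117.4 kN·m.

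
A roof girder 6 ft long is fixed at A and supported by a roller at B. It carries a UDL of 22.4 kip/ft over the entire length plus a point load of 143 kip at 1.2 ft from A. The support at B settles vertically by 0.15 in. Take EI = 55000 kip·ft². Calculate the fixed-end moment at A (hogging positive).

M_A = 281.6 kip·ft

Release the roller at B. Primary structure: cantilever fixed at A.
Downward deflection at the released point B due to the loads:
  UDL 22.4: wL⁴/(8EI) = 3629/EI
  point load 143 at a = 1.2: Pa²(3L − a)/(6EI) = 576.6/EI
  δ_0 = 4205/EI
Tip deflection under a unit load at B: L³/(3EI) = 72/EI.
With EI = 55000 kip·ft²: δ_0 = 0.076461 ft and δ_{BB} = 0.001309 ft/kip.
Compatibility — the beam at B must follow the support down by 0.0125 ft: δ_0 − R_B·δ_{BB} = 0.0125, so R_B = (0.076461 − 0.0125)/0.001309 = 48.86 kip.
Moment equilibrium about A: M_A = Σ(load moments about A) − R_B·L = 574.8 − 48.86×6 = 281.6 kip·ft.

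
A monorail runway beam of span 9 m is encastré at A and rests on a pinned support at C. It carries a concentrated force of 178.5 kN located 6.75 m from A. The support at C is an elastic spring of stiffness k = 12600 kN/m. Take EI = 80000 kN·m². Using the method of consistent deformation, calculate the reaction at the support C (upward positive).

R_C = 110.1 kN

Remove the prop at C; the released (primary) structure is a cantilever built in at A.
Primary-structure tip deflection at C by superposition:
  point load 178.5 at a = 6.75: Pa²(3L − a)/(6EI) = 27449/EI
Flexibility coefficient — unit upward force at C: δ_{CC} = L³/(3EI) = 243/EI.
With EI = 80000 kN·m²: δ_0 = 0.34311 m and δ_{CC} = 0.003037 m/kN.
Compatibility — the spring shortens by R_C/k under the reaction it provides: δ_0 − R_C·δ_{CC} = R_C/k. With 1/k = 0.000079 m/kN, R_C = δ_0 / (δ_{CC} + 1/k) = 0.34311 / (0.003037 + 0.000079) = 110.1 kN.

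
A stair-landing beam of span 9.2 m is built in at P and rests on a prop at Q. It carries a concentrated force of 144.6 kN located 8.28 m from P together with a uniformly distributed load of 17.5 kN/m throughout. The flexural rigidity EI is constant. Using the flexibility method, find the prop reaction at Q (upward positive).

R_Q = 183.4 kN

Remove the prop at Q; the released (primary) structure is a cantilever built in at P.
Free-end deflection of the primary structure under the applied loading (downward +):
  point load 144.6 at a = 8.28: Pa²(3L − a)/(6EI) = 31922/EI
  UDL 17.5: wL⁴/(8EI) = 15671/EI
  δ_0 = 47593/EI
Tip deflection under a unit load at Q: L³/(3EI) = 259.6/EI.
Compatibility at Q: δ_0 − R_Q·δ_{QQ} = 0, so R_Q = 47593/259.6 = 183.4 kN.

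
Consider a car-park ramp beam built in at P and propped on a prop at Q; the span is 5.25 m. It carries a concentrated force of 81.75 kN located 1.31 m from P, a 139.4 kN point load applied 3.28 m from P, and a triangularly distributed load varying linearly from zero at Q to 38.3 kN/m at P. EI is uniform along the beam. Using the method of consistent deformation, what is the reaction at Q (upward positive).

Take the reaction at Q as the redundant and release it; the primary structure is a cantilever fixed at P.
Downward deflection at the released point Q due to the loads:
  point load 81.75 at a = 1.31: Pa²(3L − a)/(6EI) = 337.6/EI
  point load 139.4 at a = 3.28: Pa²(3L − a)/(6EI) = 3117/EI
  triangular load, peak 38.3 at the fixed end: w₀L⁴/(30EI) = 969.9/EI
  δ_0 = 4424/EI
Tip deflection under a unit load at Q: L³/(3EI) = 48.23/EI.
Compatibility at Q: δ_0 − R_Q·δ_{QQ} = 0, so R_Q = 4424/48.23 = 91.73 kN.

R_Q = 91.73 kN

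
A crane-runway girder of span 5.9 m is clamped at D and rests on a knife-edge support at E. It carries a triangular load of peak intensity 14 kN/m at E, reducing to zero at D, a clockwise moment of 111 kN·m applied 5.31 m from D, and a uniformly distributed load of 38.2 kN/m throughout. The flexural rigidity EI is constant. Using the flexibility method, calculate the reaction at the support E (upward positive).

R_E = 135.2 kN

Release the roller at E. Primary structure: cantilever fixed at D.
Downward deflection at the released point E due to the loads:
  triangular load, peak 14 at the free end: 11w₀L⁴/(120EI) = 1555/EI
  clockwise couple 111 at a = 5.31: M₀a(2L − a)/(2EI) = 1913/EI
  UDL 38.2: wL⁴/(8EI) = 5786/EI
  δ_0 = 9254/EI
Tip deflection under a unit load at E: L³/(3EI) = 68.46/EI.
The prop prevents deflection at E: R_E = δ_0/δ_{EE} = 9254/68.46 = 135.2 kN.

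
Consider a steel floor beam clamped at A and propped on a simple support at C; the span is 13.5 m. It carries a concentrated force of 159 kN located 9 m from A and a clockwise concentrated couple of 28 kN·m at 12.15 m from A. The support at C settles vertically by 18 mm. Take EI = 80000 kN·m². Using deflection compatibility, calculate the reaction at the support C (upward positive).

Choose R_C as the redundant. The primary structure is the cantilever fixed at A.
Free-end deflection of the primary structure under the applied loading (downward +):
  point load 159 at a = 9: Pa²(3L − a)/(6EI) = 67615/EI
  clockwise couple 28 at a = 12.15: M₀a(2L − a)/(2EI) = 2526/EI
  δ_0 = 70141/EI
Flexibility coefficient — unit upward force at C: δ_{CC} = L³/(3EI) = 820.1/EI.
With EI = 80000 kN·m²: δ_0 = 0.87676 m and δ_{CC} = 0.010252 m/kN.
Compatibility — the beam at C must follow the support down by 0.018 m: δ_0 − R_C·δ_{CC} = 0.018, so R_C = (0.87676 − 0.018)/0.010252 = 83.77 kN.

R_C = 83.77 kN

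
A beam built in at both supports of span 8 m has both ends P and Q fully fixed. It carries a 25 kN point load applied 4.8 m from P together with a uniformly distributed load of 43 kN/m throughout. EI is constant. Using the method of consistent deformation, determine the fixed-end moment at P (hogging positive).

M_P = 248.5 kN·m

Take the two fixed-end moments M_P, M_Q as redundants; the released structure is the simple span PQ.
End rotations of the released simple span under the applied load (×1/EI):
  at P: point load 25 at a = 4.8: Pab(L + b)/(6LEI) = 89.6/EI
  at Q: point load 25 at a = 4.8: Pab(L + a)/(6LEI) = 102.4/EI
  at P: UDL 43: wL³/(24EI) = 917.3/EI
  at Q: UDL 43: wL³/(24EI) = 917.3/EI
  θ_P0 = 1007/EI,  θ_Q0 = 1020/EI
Flexibility coefficients: a unit moment at one end gives L/(3EI) there and L/(6EI) at the far end, so f₁₁ = f₂₂ = 2.667/EI and f₁₂ = f₂₁ = 1.333/EI.
Compatibility — zero rotation at each built-in end:
  2.667 M_P + 1.333 M_Q = 1007
  1.333 M_P + 2.667 M_Q = 1020
Solving the pair gives M_P = 248.5 kN·m and M_Q = 258.1 kN·m (hogging).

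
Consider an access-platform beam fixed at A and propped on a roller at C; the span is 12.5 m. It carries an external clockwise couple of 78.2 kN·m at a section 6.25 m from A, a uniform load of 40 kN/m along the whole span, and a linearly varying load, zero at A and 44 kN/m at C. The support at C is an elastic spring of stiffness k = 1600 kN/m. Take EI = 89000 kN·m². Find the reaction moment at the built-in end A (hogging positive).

Release the roller at C. Primary structure: cantilever fixed at A.
Deflection at C on the released cantilever, summing each load's contribution:
  clockwise couple 78.2 at a = 6.25: M₀a(2L − a)/(2EI) = 4582/EI
  UDL 40: wL⁴/(8EI) = 122070/EI
  triangular load, peak 44 at the free end: 11w₀L⁴/(120EI) = 98470/EI
  δ_0 = 225122/EI
Tip deflection under a unit load at C: L³/(3EI) = 651/EI.
With EI = 89000 kN·m²: δ_0 = 2.5295 m and δ_{CC} = 0.007315 m/kN.
Compatibility — the spring shortens by R_C/k under the reaction it provides: δ_0 − R_C·δ_{CC} = R_C/k. With 1/k = 0.000625 m/kN, R_C = δ_0 / (δ_{CC} + 1/k) = 2.5295 / (0.007315 + 0.000625) = 318.6 kN.
Moment equilibrium about A: M_A = Σ(load moments about A) − R_C·L = 5495 − 318.6×12.5 = 1513 kN·m.

M_A = 1513 kN·m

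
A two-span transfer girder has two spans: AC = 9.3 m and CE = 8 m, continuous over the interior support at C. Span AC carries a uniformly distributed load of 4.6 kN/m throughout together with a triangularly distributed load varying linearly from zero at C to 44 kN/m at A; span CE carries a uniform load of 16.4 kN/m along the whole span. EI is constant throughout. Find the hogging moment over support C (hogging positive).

M_C = 206.7 kN·m

Take M_C as the redundant. Released structure: two simple spans AC and CE with a hinge at C.
End slopes at the hinge C, treating each span as simply supported:
  span AC: UDL 4.6: wL³/(24EI) = 154.2/EI
  span AC: triangular load, peak 44: 7w₀L³/(360EI) = 688.2/EI
  span CE: UDL 16.4: wL³/(24EI) = 349.9/EI
  relative rotation θ_0 = (842.3 + 349.9)/EI = 1192/EI
A unit hogging moment at C produces rotation L₁/(3EI) + L₂/(3EI) = 5.767/EI.
Compatibility: M_C·(L₁+L₂)/(3EI) = θ_0, giving M_C = 206.7 kN·m (hogging).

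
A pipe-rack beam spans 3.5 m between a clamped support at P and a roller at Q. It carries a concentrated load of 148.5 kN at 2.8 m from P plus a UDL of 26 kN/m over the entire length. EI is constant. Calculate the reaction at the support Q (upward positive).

Remove the prop at Q; the released (primary) structure is a cantilever built in at P.
Downward deflection at the released point Q due to the loads:
  point load 148.5 at a = 2.8: Pa²(3L − a)/(6EI) = 1494/EI
  UDL 26: wL⁴/(8EI) = 487.7/EI
  δ_0 = 1982/EI
Tip deflection under a unit load at Q: L³/(3EI) = 14.29/EI.
Compatibility at Q: δ_0 − R_Q·δ_{QQ} = 0, so R_Q = 1982/14.29 = 138.7 kN.

R_Q = 138.7 kN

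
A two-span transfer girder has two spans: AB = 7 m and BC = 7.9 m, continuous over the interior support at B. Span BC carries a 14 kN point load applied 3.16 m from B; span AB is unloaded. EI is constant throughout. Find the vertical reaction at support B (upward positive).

R_B = 11.43 kN

Take M_B as the redundant. Released structure: two simple spans AB and BC with a hinge at B.
End slopes at the hinge B, treating each span as simply supported:
  span BC: point load 14 at a = 3.16: Pab(L + b)/(6LEI) = 55.92/EI
  relative rotation θ_0 = (0 + 55.92)/EI = 55.92/EI
A unit hogging moment at B produces rotation L₁/(3EI) + L₂/(3EI) = 4.967/EI.
Slope continuity at B: θ_0 = M_B·4.967/EI, so M_B = 55.92/4.967 = 11.26 kN·m (hogging).
Span AB, ΣM about A with M_B applied at B: R_B^{AB}·7 = 0 + 11.26, so R_B^{AB} = 1.608 kN and R_A = 0 − 1.608 = -1.608 kN.
Span BC, ΣM about C: R_B^{BC}·7.9 = 66.36 + 11.26, so R_B^{BC} = 9.825 kN and R_C = 14 − 9.825 = 4.175 kN.
R_B = 1.608 + 9.825 = 11.43 kN.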